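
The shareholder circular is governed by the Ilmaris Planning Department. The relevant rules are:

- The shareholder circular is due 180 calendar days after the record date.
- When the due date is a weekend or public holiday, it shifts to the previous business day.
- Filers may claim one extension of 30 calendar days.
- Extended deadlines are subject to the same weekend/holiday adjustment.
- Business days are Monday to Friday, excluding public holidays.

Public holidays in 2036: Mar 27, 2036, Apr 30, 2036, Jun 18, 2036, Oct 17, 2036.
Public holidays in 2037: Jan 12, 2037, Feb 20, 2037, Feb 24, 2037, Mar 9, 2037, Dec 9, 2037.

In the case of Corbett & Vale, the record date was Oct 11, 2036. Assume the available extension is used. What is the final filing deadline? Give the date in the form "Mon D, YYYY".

From Oct 11, 2036, 180 calendar days later is Apr 9, 2037.
Apr 9, 2037 falls on a Thursday, which is a business day, so no adjustment is needed.
Applying the 30-calendar-day extension: Apr 9, 2037 + 30 days = May 9, 2037.
Because May 9, 2037 is a Saturday, the deadline becomes May 8, 2037 (Friday).
So the filing is due May 8, 2037.

May 8, 2037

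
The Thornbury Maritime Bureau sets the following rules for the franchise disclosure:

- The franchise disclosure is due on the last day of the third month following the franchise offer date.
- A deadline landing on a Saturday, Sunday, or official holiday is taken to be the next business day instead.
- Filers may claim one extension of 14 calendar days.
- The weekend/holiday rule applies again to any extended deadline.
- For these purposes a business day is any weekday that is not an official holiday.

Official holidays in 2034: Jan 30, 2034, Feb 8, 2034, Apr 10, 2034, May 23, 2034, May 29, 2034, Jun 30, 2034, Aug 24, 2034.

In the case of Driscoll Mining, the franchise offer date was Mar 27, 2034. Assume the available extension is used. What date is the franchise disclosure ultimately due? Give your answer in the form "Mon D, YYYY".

3 months after Mar 27, 2034 falls in June 2034; the last day of that month is Jun 30, 2034.
Because Jun 30, 2034 is a listed holiday, the deadline becomes Jul 3, 2034 (Monday).
Add the 14 calendar-day extension to Jul 3, 2034: Jul 17, 2034.
Since Jul 17, 2034 is a Monday and not a holiday, the date is unchanged.
The final due date is Jul 17, 2034.

Jul 17, 2034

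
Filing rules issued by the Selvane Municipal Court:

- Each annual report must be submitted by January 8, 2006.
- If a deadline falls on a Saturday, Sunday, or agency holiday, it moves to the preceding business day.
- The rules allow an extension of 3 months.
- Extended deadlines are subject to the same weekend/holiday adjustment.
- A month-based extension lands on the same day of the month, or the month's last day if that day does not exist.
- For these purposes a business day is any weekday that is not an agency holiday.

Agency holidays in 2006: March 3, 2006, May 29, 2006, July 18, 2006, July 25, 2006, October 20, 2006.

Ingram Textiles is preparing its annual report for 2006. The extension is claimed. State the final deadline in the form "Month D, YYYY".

April 6, 2006

Start from the fixed due date, January 8, 2006.
January 8, 2006 falls on a Sunday. Rolling to the preceding business day gives January 6, 2006, a Friday.
Applying the 3 months extension: 3 months after January 6, 2006 is April 6, 2006.
Since April 6, 2006 is a Thursday and not a holiday, the date is unchanged.
The final due date is April 6, 2006.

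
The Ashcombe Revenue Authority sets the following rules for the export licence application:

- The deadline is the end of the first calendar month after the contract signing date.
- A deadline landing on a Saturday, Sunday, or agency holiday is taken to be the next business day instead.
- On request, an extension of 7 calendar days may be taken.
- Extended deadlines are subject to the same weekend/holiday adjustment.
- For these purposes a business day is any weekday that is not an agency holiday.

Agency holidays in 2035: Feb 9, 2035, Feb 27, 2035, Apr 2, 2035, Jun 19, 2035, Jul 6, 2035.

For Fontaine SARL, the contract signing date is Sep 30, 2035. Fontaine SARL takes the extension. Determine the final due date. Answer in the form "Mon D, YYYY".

Nov 7, 2035

The first month after Sep 30, 2035 is October 2035, whose last day is Oct 31, 2035.
Since Oct 31, 2035 is a Wednesday and not a holiday, the date is unchanged.
Applying the 7-calendar-day extension: Oct 31, 2035 + 7 days = Nov 7, 2035.
Nov 7, 2035 falls on a Wednesday, which is a business day, so no adjustment is needed.
Deadline: Nov 7, 2035.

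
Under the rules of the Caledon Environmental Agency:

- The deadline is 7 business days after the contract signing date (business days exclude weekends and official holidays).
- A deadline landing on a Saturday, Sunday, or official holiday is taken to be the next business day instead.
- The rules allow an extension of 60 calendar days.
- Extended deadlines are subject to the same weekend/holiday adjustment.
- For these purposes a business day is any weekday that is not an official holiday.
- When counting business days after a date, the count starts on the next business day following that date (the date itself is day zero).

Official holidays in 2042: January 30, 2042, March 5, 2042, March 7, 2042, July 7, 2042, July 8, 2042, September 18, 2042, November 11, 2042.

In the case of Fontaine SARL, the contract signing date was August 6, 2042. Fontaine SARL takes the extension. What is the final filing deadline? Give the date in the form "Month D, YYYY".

October 14, 2042

Counting 7 business days after August 6, 2042 (skipping weekends and listed holidays) reaches August 15, 2042.
August 15, 2042 (Friday) is already a business day.
Applying the 60-calendar-day extension: August 15, 2042 + 60 days = October 14, 2042.
Since October 14, 2042 is a Tuesday and not a holiday, the date is unchanged.
So the filing is due October 14, 2042.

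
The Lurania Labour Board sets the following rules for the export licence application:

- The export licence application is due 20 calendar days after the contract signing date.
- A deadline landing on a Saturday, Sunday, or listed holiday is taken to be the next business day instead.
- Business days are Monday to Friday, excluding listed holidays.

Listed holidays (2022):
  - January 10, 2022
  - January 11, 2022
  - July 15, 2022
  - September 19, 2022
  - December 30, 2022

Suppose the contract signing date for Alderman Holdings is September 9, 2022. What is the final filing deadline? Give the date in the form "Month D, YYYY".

Trigger date September 9, 2022 + 20 calendar days = September 29, 2022.
September 29, 2022 falls on a Thursday, which is a business day, so no adjustment is needed.
The final due date is September 29, 2022.

September 29, 2022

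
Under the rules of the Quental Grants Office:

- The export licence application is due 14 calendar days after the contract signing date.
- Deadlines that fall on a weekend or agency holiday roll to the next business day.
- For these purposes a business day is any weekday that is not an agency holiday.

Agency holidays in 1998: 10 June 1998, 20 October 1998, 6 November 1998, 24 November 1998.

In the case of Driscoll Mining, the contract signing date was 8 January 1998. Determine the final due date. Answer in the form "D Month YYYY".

From 8 January 1998, 14 calendar days later is 22 January 1998.
Since 22 January 1998 is a Thursday and not a holiday, the date is unchanged.
Deadline: 22 January 1998.

22 January 1998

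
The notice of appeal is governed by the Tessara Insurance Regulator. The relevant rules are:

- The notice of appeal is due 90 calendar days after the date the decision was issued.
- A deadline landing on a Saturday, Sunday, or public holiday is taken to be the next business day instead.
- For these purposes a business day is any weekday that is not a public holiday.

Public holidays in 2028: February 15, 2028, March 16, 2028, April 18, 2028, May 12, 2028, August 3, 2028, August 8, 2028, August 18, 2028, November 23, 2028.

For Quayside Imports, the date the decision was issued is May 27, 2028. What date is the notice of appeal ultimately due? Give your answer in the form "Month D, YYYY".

August 25, 2028

From May 27, 2028, 90 calendar days later is August 25, 2028.
August 25, 2028 is a Friday and not a listed holiday, so it stands.
Final deadline: August 25, 2028.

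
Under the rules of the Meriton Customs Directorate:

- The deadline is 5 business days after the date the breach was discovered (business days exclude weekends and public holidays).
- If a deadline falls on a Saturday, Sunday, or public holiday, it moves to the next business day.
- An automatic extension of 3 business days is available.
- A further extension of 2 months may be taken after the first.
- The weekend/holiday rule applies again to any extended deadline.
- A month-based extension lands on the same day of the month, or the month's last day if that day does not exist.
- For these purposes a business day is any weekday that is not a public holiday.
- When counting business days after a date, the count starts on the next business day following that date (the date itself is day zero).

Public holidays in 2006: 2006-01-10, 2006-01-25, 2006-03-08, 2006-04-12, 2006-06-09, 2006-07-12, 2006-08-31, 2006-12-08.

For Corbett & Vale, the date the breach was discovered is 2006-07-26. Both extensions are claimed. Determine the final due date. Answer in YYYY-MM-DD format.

5 business days after 2006-07-26, excluding weekends and holidays, is 2006-08-02.
2006-08-02 falls on a Wednesday, which is a business day, so no adjustment is needed.
Applying the 3-business-day extension: 3 business days after 2006-08-02 is 2006-08-07.
2006-08-07 (Monday) is already a business day.
Add 2 months to 2006-08-07: 2006-10-07.
Because 2006-10-07 is a Saturday, the deadline becomes 2006-10-09 (Monday).
So the filing is due 2006-10-09.

2006-10-09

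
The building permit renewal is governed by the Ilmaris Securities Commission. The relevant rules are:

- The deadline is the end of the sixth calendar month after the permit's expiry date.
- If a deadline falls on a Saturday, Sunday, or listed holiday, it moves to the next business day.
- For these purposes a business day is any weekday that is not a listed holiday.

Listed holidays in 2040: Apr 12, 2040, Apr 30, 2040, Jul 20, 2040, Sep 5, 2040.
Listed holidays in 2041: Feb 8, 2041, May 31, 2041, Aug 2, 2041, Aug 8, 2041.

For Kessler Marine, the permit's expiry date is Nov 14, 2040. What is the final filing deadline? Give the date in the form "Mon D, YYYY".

6 months after Nov 14, 2040 is May 2041; that month ends on May 31, 2041.
May 31, 2041 is a listed holiday, so it moves to the next business day, Jun 3, 2041 (Monday).
Final deadline: Jun 3, 2041.

Jun 3, 2041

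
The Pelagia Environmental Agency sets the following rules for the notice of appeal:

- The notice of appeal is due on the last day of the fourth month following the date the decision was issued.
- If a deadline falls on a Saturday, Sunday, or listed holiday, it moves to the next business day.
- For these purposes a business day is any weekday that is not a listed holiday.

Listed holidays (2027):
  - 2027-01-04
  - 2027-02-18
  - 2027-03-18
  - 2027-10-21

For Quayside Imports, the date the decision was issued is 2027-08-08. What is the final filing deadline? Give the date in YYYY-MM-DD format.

2027-12-31

The fourth month after 2027-08-08 is December 2027, whose last day is 2027-12-31.
Since 2027-12-31 is a Friday and not a holiday, the date is unchanged.
Final deadline: 2027-12-31.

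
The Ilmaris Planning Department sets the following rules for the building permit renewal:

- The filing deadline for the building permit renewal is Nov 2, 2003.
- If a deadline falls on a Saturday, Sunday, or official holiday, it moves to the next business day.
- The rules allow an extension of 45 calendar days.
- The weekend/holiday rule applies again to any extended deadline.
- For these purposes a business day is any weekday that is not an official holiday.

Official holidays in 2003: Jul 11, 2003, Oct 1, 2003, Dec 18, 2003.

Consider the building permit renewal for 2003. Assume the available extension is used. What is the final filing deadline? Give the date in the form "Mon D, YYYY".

Dec 19, 2003

Start from the fixed due date, Nov 2, 2003.
Nov 2, 2003 falls on a Sunday. Rolling to the next business day gives Nov 3, 2003, a Monday.
The 45-calendar-day extension moves the deadline from Nov 3, 2003 to Dec 18, 2003.
Dec 18, 2003 falls on a listed holiday. Rolling to the next business day gives Dec 19, 2003, a Friday.
The final due date is Dec 19, 2003.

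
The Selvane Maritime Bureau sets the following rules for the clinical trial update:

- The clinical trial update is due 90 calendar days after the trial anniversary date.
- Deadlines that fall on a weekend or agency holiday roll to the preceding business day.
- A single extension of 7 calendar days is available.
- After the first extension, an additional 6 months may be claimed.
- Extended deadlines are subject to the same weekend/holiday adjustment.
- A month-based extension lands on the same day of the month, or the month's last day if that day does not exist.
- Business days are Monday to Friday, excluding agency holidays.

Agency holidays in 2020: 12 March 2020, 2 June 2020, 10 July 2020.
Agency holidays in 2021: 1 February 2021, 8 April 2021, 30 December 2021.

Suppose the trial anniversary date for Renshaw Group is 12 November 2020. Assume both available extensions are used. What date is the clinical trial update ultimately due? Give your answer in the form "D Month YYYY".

Adding 90 calendar days to 12 November 2020 gives 10 February 2021.
10 February 2021 (Wednesday) is already a business day.
With the 7-day extension, 10 February 2021 becomes 17 February 2021.
17 February 2021 (Wednesday) is already a business day.
The 6 months extension carries 17 February 2021 to 17 August 2021.
17 August 2021 is a Tuesday and not a listed holiday, so it stands.
The final due date is 17 August 2021.

17 August 2021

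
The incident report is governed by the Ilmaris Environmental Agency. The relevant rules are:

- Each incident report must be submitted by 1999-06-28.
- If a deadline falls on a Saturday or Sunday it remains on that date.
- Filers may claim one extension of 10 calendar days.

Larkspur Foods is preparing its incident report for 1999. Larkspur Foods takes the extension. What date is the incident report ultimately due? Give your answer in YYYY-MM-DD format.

1999-07-08

The statutory due date is 1999-06-28.
1999-06-28 is a Monday; no weekend or holiday adjustment applies.
Add the 10 calendar-day extension to 1999-06-28: 1999-07-08.
1999-07-08 falls on a Thursday. The rules make no weekend/holiday allowance, so it remains 1999-07-08.
So the filing is due 1999-07-08.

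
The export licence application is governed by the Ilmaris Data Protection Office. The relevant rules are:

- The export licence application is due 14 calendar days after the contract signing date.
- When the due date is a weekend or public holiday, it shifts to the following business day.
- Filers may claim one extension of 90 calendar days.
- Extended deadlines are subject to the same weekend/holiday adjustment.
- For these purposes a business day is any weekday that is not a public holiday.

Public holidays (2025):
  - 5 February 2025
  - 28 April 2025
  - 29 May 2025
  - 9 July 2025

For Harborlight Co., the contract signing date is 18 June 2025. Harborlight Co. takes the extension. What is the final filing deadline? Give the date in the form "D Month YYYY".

Adding 14 calendar days to 18 June 2025 gives 2 July 2025.
2 July 2025 (Wednesday) is already a business day.
Applying the 90-calendar-day extension: 2 July 2025 + 90 days = 30 September 2025.
30 September 2025 falls on a Tuesday, which is a business day, so no adjustment is needed.
The final due date is 30 September 2025.

30 September 2025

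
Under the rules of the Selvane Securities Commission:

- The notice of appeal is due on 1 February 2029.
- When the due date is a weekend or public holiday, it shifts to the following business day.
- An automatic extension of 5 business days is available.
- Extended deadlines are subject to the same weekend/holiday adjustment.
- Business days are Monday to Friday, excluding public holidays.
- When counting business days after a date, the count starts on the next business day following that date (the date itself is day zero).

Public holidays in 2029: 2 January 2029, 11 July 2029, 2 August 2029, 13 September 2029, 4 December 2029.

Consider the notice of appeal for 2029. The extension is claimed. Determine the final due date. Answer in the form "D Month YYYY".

8 February 2029

Start from the fixed due date, 1 February 2029.
Since 1 February 2029 is a Thursday and not a holiday, the date is unchanged.
Counting 5 further business days from 1 February 2029 reaches 8 February 2029.
Since 8 February 2029 is a Thursday and not a holiday, the date is unchanged.
Final deadline: 8 February 2029.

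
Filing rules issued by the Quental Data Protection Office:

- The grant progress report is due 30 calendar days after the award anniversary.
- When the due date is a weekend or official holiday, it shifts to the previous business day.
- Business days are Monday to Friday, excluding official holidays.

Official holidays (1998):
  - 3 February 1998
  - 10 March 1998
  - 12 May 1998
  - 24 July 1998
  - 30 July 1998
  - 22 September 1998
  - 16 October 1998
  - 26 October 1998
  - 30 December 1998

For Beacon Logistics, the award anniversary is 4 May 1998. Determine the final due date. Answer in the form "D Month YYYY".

3 June 1998

From 4 May 1998, 30 calendar days later is 3 June 1998.
3 June 1998 falls on a Wednesday, which is a business day, so no adjustment is needed.
Deadline: 3 June 1998.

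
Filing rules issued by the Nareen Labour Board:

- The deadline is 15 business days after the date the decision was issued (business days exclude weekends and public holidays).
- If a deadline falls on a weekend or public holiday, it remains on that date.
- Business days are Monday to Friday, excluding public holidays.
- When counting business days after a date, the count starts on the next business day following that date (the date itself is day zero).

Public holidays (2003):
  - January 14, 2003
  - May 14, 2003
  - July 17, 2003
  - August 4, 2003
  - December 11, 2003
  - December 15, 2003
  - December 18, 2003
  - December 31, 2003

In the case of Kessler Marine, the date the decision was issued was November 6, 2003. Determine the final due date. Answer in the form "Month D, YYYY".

November 27, 2003

Starting the day after November 6, 2003 and counting 15 business days lands on November 27, 2003.
November 27, 2003 falls on a Thursday. The rules make no weekend/holiday allowance, so it remains November 27, 2003.
The final due date is November 27, 2003.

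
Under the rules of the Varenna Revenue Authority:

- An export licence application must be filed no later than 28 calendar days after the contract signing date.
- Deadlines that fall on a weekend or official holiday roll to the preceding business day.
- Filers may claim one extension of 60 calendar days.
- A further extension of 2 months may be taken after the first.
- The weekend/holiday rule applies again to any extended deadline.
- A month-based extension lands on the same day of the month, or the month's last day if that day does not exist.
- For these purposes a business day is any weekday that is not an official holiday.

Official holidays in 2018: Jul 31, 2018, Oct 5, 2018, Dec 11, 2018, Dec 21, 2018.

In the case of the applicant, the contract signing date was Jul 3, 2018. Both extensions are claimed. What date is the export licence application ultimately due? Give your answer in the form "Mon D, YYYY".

Nov 28, 2018

Adding 28 calendar days to Jul 3, 2018 gives Jul 31, 2018.
Because Jul 31, 2018 is a listed holiday, the deadline becomes Jul 30, 2018 (Monday).
The 60-calendar-day extension moves the deadline from Jul 30, 2018 to Sep 28, 2018.
Sep 28, 2018 falls on a Friday, which is a business day, so no adjustment is needed.
Applying the 2 months extension: 2 months after Sep 28, 2018 is Nov 28, 2018.
Nov 28, 2018 falls on a Wednesday, which is a business day, so no adjustment is needed.
The final due date is Nov 28, 2018.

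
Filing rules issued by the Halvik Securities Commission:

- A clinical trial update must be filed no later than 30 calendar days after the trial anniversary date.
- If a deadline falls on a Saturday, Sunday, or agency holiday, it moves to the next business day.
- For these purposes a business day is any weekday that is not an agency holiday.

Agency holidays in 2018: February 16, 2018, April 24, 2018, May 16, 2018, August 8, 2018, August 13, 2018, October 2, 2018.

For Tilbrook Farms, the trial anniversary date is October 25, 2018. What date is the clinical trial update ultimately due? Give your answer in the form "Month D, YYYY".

30 calendar days after October 25, 2018 is November 24, 2018.
November 24, 2018 is a Saturday, so it moves to the next business day, November 26, 2018 (Monday).
Deadline: November 26, 2018.

November 26, 2018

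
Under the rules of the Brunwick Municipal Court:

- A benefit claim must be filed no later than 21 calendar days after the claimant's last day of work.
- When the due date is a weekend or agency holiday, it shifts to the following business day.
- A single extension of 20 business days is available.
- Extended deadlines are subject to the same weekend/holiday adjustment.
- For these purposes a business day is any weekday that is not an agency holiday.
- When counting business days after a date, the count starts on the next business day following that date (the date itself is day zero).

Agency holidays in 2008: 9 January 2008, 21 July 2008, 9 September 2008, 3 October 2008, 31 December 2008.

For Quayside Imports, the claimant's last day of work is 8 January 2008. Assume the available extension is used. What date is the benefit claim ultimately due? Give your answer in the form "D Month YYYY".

26 February 2008

21 calendar days after 8 January 2008 is 29 January 2008.
29 January 2008 falls on a Tuesday, which is a business day, so no adjustment is needed.
Counting 20 further business days from 29 January 2008 reaches 26 February 2008.
Since 26 February 2008 is a Tuesday and not a holiday, the date is unchanged.
So the filing is due 26 February 2008.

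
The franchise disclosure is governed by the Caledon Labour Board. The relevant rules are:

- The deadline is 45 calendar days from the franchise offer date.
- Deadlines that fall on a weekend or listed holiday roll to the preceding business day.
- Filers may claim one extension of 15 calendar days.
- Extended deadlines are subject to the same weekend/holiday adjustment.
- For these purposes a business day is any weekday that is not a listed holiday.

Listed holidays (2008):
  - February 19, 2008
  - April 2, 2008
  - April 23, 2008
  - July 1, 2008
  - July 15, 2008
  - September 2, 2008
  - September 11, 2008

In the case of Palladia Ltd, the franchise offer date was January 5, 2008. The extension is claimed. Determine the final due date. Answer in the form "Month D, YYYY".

March 4, 2008

From January 5, 2008, 45 calendar days later is February 19, 2008.
February 19, 2008 is a listed holiday, so it moves to the preceding business day, February 18, 2008 (Monday).
Applying the 15-calendar-day extension: February 18, 2008 + 15 days = March 4, 2008.
March 4, 2008 (Tuesday) is already a business day.
Deadline: March 4, 2008.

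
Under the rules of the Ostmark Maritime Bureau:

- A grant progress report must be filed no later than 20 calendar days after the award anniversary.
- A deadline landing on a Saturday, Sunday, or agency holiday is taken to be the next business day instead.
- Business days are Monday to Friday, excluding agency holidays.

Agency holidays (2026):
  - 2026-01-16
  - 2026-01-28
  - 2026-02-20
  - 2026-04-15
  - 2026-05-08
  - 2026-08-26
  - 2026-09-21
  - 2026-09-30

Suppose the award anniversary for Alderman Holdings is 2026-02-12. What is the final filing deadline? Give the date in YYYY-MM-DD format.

2026-03-04

Adding 20 calendar days to 2026-02-12 gives 2026-03-04.
2026-03-04 falls on a Wednesday, which is a business day, so no adjustment is needed.
The final due date is 2026-03-04.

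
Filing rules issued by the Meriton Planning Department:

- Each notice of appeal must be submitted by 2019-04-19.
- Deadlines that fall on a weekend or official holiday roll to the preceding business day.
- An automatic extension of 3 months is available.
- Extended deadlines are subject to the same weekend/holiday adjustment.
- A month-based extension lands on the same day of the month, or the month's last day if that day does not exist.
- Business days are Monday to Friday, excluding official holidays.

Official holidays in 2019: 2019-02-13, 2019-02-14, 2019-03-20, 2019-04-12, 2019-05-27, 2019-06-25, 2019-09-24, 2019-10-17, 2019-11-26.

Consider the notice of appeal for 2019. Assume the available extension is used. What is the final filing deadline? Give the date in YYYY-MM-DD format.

Start from the fixed due date, 2019-04-19.
2019-04-19 falls on a Friday, which is a business day, so no adjustment is needed.
The 3 months extension carries 2019-04-19 to 2019-07-19.
Since 2019-07-19 is a Friday and not a holiday, the date is unchanged.
Final deadline: 2019-07-19.

2019-07-19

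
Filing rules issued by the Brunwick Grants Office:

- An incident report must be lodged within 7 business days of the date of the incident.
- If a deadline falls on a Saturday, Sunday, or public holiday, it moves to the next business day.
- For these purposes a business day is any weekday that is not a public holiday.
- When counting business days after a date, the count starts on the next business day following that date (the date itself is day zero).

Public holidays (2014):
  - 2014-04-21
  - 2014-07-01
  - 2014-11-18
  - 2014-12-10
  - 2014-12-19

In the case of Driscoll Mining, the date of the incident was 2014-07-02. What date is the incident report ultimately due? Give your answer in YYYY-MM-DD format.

Counting 7 business days after 2014-07-02 (skipping weekends and listed holidays) reaches 2014-07-11.
2014-07-11 is a Friday and not a listed holiday, so it stands.
Deadline: 2014-07-11.

2014-07-11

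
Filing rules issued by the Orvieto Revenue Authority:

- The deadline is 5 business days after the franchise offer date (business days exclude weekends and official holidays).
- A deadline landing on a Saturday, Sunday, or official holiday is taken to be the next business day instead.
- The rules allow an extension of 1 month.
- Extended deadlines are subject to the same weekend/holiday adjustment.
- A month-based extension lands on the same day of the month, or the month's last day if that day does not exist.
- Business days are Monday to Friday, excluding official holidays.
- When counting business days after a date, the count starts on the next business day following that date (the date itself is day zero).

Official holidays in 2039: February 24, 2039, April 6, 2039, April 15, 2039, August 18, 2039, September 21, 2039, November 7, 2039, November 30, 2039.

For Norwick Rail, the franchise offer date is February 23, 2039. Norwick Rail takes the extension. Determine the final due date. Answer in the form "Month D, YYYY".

Counting 5 business days after February 23, 2039 (skipping weekends and listed holidays) reaches March 3, 2039.
Since March 3, 2039 is a Thursday and not a holiday, the date is unchanged.
The 1 month extension carries March 3, 2039 to April 3, 2039.
April 3, 2039 is a Sunday, so it moves to the next business day, April 4, 2039 (Monday).
So the filing is due April 4, 2039.

April 4, 2039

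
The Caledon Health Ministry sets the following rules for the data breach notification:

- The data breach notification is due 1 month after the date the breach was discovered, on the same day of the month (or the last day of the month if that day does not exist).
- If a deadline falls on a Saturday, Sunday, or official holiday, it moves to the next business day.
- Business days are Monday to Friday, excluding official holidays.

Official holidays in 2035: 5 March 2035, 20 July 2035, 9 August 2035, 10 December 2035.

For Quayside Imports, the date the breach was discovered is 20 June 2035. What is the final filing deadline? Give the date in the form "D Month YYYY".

1 month after 20 June 2035, on the same day of the month, is 20 July 2035.
20 July 2035 falls on a listed holiday. Rolling to the next business day gives 23 July 2035, a Monday.
Deadline: 23 July 2035.

23 July 2035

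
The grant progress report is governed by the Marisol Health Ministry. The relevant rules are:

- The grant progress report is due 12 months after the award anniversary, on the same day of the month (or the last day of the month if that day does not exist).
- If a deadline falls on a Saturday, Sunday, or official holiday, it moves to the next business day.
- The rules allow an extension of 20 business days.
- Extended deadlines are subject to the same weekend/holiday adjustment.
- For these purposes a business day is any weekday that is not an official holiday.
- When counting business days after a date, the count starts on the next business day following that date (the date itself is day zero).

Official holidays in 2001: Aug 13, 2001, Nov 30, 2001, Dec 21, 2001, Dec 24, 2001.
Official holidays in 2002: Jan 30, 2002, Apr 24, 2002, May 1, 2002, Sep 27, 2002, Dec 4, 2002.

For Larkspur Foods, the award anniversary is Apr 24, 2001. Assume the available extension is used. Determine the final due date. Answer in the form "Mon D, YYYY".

May 24, 2002

Moving 12 months forward from Apr 24, 2001 on the corresponding day gives Apr 24, 2002.
Apr 24, 2002 falls on a listed holiday. Rolling to the next business day gives Apr 25, 2002, a Thursday.
Applying the 20-business-day extension: 20 business days after Apr 25, 2002 is May 24, 2002.
May 24, 2002 falls on a Friday, which is a business day, so no adjustment is needed.
The final due date is May 24, 2002.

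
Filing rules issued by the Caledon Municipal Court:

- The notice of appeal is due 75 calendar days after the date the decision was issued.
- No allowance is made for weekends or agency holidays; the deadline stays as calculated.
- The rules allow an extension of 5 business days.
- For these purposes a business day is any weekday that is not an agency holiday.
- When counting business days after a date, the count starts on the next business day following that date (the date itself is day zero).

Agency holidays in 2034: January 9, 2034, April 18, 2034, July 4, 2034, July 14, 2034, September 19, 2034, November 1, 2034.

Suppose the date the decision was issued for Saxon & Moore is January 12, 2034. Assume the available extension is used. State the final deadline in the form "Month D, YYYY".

April 4, 2034

Adding 75 calendar days to January 12, 2034 gives March 28, 2034.
No adjustment is made for weekends or holidays, so March 28, 2034 stands.
The 5-business-day extension runs from March 28, 2034 to April 4, 2034.
April 4, 2034 is a Tuesday; no weekend or holiday adjustment applies.
So the filing is due April 4, 2034.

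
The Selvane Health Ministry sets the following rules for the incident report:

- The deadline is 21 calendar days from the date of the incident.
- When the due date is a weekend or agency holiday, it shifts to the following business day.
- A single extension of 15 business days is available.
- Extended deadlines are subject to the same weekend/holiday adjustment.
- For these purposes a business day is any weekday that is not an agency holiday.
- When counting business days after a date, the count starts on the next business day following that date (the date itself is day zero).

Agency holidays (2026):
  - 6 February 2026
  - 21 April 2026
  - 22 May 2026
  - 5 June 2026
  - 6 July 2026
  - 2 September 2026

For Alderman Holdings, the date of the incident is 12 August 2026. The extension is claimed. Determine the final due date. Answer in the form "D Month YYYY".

24 September 2026

Trigger date 12 August 2026 + 21 calendar days = 2 September 2026.
2 September 2026 is a listed holiday; the next business day is 3 September 2026 (Thursday).
The 15-business-day extension runs from 3 September 2026 to 24 September 2026.
24 September 2026 is a Thursday and not a listed holiday, so it stands.
The final due date is 24 September 2026.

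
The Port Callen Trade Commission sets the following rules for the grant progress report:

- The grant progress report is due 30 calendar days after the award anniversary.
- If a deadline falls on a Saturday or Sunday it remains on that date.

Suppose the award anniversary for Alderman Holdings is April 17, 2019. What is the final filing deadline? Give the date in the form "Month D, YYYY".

May 17, 2019

Adding 30 calendar days to April 17, 2019 gives May 17, 2019.
May 17, 2019 falls on a Friday. The rules make no weekend/holiday allowance, so it remains May 17, 2019.
Deadline: May 17, 2019.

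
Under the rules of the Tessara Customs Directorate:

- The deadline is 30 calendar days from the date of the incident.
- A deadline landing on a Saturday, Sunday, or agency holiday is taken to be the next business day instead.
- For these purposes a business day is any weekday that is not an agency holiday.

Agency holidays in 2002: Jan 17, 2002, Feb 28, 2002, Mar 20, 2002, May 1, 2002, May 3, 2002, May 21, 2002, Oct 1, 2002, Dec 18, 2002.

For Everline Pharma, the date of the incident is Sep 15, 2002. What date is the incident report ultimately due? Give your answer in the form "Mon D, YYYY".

Oct 15, 2002

From Sep 15, 2002, 30 calendar days later is Oct 15, 2002.
Oct 15, 2002 (Tuesday) is already a business day.
Final deadline: Oct 15, 2002.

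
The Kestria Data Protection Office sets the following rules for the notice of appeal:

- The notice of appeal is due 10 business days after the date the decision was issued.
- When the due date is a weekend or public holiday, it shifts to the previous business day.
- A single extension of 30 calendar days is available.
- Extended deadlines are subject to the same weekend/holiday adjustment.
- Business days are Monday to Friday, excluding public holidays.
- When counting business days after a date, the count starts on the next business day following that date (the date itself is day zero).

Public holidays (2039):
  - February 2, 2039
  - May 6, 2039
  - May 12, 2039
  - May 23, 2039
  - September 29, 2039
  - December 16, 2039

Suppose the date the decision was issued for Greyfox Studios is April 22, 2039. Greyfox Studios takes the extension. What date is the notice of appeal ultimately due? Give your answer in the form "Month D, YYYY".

10 business days after April 22, 2039, excluding weekends and holidays, is May 9, 2039.
May 9, 2039 (Monday) is already a business day.
With the 30-day extension, May 9, 2039 becomes June 8, 2039.
June 8, 2039 is a Wednesday and not a listed holiday, so it stands.
Deadline: June 8, 2039.

June 8, 2039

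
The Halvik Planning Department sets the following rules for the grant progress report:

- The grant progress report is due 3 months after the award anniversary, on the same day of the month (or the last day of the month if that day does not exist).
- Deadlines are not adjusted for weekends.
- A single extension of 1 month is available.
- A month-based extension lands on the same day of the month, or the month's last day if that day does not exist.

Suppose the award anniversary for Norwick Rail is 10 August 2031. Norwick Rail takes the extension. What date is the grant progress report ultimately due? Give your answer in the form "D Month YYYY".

3 months from 10 August 2031 is 10 November 2031.
No adjustment is made for weekends or holidays, so 10 November 2031 stands.
Add 1 month to 10 November 2031: 10 December 2031.
10 December 2031 is a Wednesday; no weekend or holiday adjustment applies.
Final deadline: 10 December 2031.

10 December 2031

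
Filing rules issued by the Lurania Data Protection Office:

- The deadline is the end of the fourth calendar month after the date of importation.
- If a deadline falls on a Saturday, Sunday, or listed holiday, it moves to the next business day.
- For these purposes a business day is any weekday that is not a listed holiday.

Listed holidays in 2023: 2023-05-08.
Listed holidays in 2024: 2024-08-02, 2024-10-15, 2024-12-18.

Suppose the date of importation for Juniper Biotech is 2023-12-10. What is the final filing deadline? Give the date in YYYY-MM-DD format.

2024-04-30

The fourth month after 2023-12-10 is April 2024, whose last day is 2024-04-30.
2024-04-30 is a Tuesday and not a listed holiday, so it stands.
Final deadline: 2024-04-30.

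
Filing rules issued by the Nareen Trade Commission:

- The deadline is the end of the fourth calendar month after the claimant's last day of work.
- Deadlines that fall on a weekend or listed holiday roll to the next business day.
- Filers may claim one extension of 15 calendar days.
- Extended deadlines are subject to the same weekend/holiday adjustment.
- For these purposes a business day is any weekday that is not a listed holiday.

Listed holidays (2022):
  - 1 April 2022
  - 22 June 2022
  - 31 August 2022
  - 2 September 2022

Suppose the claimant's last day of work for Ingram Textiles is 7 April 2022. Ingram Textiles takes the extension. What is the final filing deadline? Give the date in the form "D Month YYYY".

16 September 2022

The fourth month after 7 April 2022 is August 2022, whose last day is 31 August 2022.
31 August 2022 is a listed holiday; the next business day is 1 September 2022 (Thursday).
Add the 15 calendar-day extension to 1 September 2022: 16 September 2022.
16 September 2022 (Friday) is already a business day.
The final due date is 16 September 2022.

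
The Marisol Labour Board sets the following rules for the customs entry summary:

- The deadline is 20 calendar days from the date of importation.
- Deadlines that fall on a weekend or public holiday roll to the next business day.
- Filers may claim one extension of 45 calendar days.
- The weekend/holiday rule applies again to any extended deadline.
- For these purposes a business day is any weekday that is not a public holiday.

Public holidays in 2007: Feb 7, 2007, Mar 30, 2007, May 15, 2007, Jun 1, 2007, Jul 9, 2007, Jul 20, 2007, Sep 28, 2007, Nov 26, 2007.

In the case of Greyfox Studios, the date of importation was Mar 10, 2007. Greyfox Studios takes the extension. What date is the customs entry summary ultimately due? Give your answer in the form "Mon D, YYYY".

May 17, 2007

20 calendar days after Mar 10, 2007 is Mar 30, 2007.
Mar 30, 2007 falls on a listed holiday. Rolling to the next business day gives Apr 2, 2007, a Monday.
Applying the 45-calendar-day extension: Apr 2, 2007 + 45 days = May 17, 2007.
May 17, 2007 is a Thursday and not a listed holiday, so it stands.
So the filing is due May 17, 2007.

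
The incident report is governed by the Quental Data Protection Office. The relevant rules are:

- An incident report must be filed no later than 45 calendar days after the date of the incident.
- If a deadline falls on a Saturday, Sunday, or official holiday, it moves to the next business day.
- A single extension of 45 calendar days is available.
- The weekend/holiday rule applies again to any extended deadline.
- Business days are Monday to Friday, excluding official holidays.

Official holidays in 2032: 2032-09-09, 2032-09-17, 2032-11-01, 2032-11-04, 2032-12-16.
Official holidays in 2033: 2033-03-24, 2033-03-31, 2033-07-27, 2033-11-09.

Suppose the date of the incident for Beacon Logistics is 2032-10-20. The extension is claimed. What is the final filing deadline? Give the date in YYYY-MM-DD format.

45 calendar days after 2032-10-20 is 2032-12-04.
2032-12-04 falls on a Saturday. Rolling to the next business day gives 2032-12-06, a Monday.
Applying the 45-calendar-day extension: 2032-12-06 + 45 days = 2033-01-20.
2033-01-20 is a Thursday and not a listed holiday, so it stands.
Deadline: 2033-01-20.

2033-01-20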